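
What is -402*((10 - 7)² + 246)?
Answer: -102510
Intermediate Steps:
-402*((10 - 7)² + 246) = -402*(3² + 246) = -402*(9 + 246) = -402*255 = -102510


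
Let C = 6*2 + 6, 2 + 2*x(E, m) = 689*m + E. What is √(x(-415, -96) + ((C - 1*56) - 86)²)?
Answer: I*√71618/2 ≈ 133.81*I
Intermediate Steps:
x(E, m) = -1 + E/2 + 689*m/2 (x(E, m) = -1 + (689*m + E)/2 = -1 + (E + 689*m)/2 = -1 + (E/2 + 689*m/2) = -1 + E/2 + 689*m/2)
C = 18 (C = 12 + 6 = 18)
√(x(-415, -96) + ((C - 1*56) - 86)²) = √((-1 + (½)*(-415) + (689/2)*(-96)) + ((18 - 1*56) - 86)²) = √((-1 - 415/2 - 33072) + ((18 - 56) - 86)²) = √(-66561/2 + (-38 - 86)²) = √(-66561/2 + (-124)²) = √(-66561/2 + 15376) = √(-35809/2) = I*√71618/2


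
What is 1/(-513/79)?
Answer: -79/513 ≈ -0.15400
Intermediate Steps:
1/(-513/79) = -79/513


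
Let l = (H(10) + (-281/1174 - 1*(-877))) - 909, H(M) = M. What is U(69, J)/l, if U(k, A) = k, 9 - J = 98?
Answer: -27002/8703 ≈ -3.1026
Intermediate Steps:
J = -89 (J = 9 - 1*98 = 9 - 98 = -89)
l = -26109/1174 (l = (10 + (-281/1174 - 1*(-877))) - 909 = (10 + (-281*1/1174 + 877)) - 909 = (10 + (-281/1174 + 877)) - 909 = (10 + 1029317/1174) - 909 = 1041057/1174 - 909 = -26109/1174 ≈ -22.239)
U(69, J)/l = 69/(-26109/1174) = 69*(-1174/26109) = -27002/8703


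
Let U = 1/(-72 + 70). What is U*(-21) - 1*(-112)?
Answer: 245/2 ≈ 122.50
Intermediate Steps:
U = -½ (U = 1/(-2) = -½ ≈ -0.50000)
U*(-21) - 1*(-112) = -½*(-21) - 1*(-112) = 21/2 + 112 = 245/2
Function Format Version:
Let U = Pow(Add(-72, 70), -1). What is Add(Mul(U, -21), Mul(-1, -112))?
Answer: Rational(245, 2) ≈ 122.50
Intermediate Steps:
U = Rational(-1, 2) (U = Pow(-2, -1) = Rational(-1, 2) ≈ -0.50000)
Add(Mul(U, -21), Mul(-1, -112)) = Add(Mul(Rational(-1, 2), -21), Mul(-1, -112)) = Add(Rational(21, 2), 112) = Rational(245, 2)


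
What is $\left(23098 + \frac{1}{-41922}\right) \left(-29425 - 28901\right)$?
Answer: $- \frac{9412983844955}{6987} \approx -1.3472 \cdot 10^{9}$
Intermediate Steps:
$\left(23098 + \frac{1}{-41922}\right) \left(-29425 - 28901\right) = \left(23098 - \frac{1}{41922}\right) \left(-58326\right) = \frac{968314355}{41922} \left(-58326\right) = - \frac{9412983844955}{6987}$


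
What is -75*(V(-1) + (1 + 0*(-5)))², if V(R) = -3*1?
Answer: -300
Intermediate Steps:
V(R) = -3
-75*(V(-1) + (1 + 0*(-5)))² = -75*(-3 + (1 + 0*(-5)))² = -75*(-3 + (1 + 0))² = -75*(-3 + 1)² = -75*(-2)² = -75*4 = -300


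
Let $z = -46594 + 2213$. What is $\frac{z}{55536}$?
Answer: $- \frac{44381}{55536} \approx -0.79914$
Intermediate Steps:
$z = -44381$
$\frac{z}{55536} = - \frac{44381}{55536}$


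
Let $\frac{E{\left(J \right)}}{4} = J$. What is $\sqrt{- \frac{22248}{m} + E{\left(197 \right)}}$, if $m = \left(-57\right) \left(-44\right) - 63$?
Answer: $\frac{2 \sqrt{129341315}}{815} \approx 27.909$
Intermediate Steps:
$m = 2445$ ($m = 2508 - 63 = 2445$)
$E{\left(J \right)} = 4 J$
$\sqrt{- \frac{22248}{m} + E{\left(197 \right)}} = \sqrt{- \frac{22248}{2445} + 4 \cdot 197} = \sqrt{\left(-22248\right) \frac{1}{2445} + 788} = \sqrt{- \frac{7416}{815} + 788} = \sqrt{\frac{634804}{815}} = \frac{2 \sqrt{129341315}}{815}$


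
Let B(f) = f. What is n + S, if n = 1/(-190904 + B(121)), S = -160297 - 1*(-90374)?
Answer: -13340119710/190783 ≈ -69923.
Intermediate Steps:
S = -69923 (S = -160297 + 90374 = -69923)
n = -1/190783 (n = 1/(-190904 + 121) = 1/(-190783) = -1/190783 ≈ -5.2416e-6)
n + S = -1/190783 - 69923 = -13340119710/190783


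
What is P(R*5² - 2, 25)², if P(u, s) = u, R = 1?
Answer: 529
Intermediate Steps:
P(R*5² - 2, 25)² = (1*5² - 2)² = (1*25 - 2)² = (25 - 2)² = 23² = 529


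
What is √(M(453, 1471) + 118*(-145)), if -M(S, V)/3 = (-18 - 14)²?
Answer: I*√20182 ≈ 142.06*I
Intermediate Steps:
M(S, V) = -3072 (M(S, V) = -3*(-18 - 14)² = -3*(-32)² = -3*1024 = -3072)
√(M(453, 1471) + 118*(-145)) = √(-3072 + 118*(-145)) = √(-3072 - 17110) = √(-20182) = I*√20182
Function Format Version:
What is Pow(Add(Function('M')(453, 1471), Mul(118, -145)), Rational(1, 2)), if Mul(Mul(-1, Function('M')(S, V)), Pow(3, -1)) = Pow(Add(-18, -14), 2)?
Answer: Mul(I, Pow(20182, Rational(1, 2))) ≈ Mul(142.06, I)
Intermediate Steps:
Function('M')(S, V) = -3072 (Function('M')(S, V) = Mul(-3, Pow(Add(-18, -14), 2)) = Mul(-3, Pow(-32, 2)) = Mul(-3, 1024) = -3072)
Pow(Add(Function('M')(453, 1471), Mul(118, -145)), Rational(1, 2)) = Pow(Add(-3072, Mul(118, -145)), Rational(1, 2)) = Pow(Add(-3072, -17110), Rational(1, 2)) = Pow(-20182, Rational(1, 2)) = Mul(I, Pow(20182, Rational(1, 2)))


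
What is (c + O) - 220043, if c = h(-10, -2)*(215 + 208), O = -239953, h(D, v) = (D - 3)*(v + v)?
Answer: -438000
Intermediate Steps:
h(D, v) = 2*v*(-3 + D) (h(D, v) = (-3 + D)*(2*v) = 2*v*(-3 + D))
c = 21996 (c = (2*(-2)*(-3 - 10))*(215 + 208) = (2*(-2)*(-13))*423 = 52*423 = 21996)
(c + O) - 220043 = (21996 - 239953) - 220043 = -217957 - 220043 = -438000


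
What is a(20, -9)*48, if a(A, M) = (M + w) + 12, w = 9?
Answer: 576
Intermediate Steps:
a(A, M) = 21 + M (a(A, M) = (M + 9) + 12 = (9 + M) + 12 = 21 + M)
a(20, -9)*48 = (21 - 9)*48 = 12*48 = 576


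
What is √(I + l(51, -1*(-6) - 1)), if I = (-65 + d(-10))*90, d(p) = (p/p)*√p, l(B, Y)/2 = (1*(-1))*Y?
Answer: √(-5860 + 90*I*√10) ≈ 1.858 + 76.573*I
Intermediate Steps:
l(B, Y) = -2*Y (l(B, Y) = 2*((1*(-1))*Y) = 2*(-Y) = -2*Y)
d(p) = √p (d(p) = 1*√p = √p)
I = -5850 + 90*I*√10 (I = (-65 + √(-10))*90 = (-65 + I*√10)*90 = -5850 + 90*I*√10 ≈ -5850.0 + 284.6*I)
√(I + l(51, -1*(-6) - 1)) = √((-5850 + 90*I*√10) - 2*(-1*(-6) - 1)) = √((-5850 + 90*I*√10) - 2*(6 - 1)) = √((-5850 + 90*I*√10) - 2*5) = √((-5850 + 90*I*√10) - 10) = √(-5860 + 90*I*√10)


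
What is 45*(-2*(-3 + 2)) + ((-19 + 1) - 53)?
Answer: 19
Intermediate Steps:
45*(-2*(-3 + 2)) + ((-19 + 1) - 53) = 45*(-2*(-1)) + (-18 - 53) = 45*2 - 71 = 90 - 71 = 19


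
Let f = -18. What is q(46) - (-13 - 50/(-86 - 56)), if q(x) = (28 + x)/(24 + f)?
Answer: 5321/213 ≈ 24.981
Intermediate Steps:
q(x) = 14/3 + x/6 (q(x) = (28 + x)/(24 - 18) = (28 + x)/6 = (28 + x)*(⅙) = 14/3 + x/6)
q(46) - (-13 - 50/(-86 - 56)) = (14/3 + (⅙)*46) - (-13 - 50/(-86 - 56)) = (14/3 + 23/3) - (-13 - 50/(-142)) = 37/3 - (-13 - 1/142*(-50)) = 37/3 - (-13 + 25/71) = 37/3 - 1*(-898/71) = 37/3 + 898/71 = 5321/213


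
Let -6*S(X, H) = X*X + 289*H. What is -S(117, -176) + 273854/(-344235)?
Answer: -1422064361/229490 ≈ -6196.6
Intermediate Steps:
S(X, H) = -289*H/6 - X²/6 (S(X, H) = -(X*X + 289*H)/6 = -(X² + 289*H)/6 = -289*H/6 - X²/6)
-S(117, -176) + 273854/(-344235) = -(-289/6*(-176) - ⅙*117²) + 273854/(-344235) = -(25432/3 - ⅙*13689) + 273854*(-1/344235) = -(25432/3 - 4563/2) - 273854/344235 = -1*37175/6 - 273854/344235 = -37175/6 - 273854/344235 = -1422064361/229490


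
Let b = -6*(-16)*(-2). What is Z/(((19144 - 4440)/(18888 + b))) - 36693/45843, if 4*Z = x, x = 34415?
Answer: 1228928129943/112345912 ≈ 10939.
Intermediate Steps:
Z = 34415/4 (Z = (¼)*34415 = 34415/4 ≈ 8603.8)
b = -192 (b = 96*(-2) = -192)
Z/(((19144 - 4440)/(18888 + b))) - 36693/45843 = 34415/(4*(((19144 - 4440)/(18888 - 192)))) - 36693/45843 = 34415/(4*((14704/18696))) - 36693*1/45843 = 34415/(4*((14704*(1/18696)))) - 12231/15281 = 34415/(4*(1838/2337)) - 12231/15281 = (34415/4)*(2337/1838) - 12231/15281 = 80427855/7352 - 12231/15281 = 1228928129943/112345912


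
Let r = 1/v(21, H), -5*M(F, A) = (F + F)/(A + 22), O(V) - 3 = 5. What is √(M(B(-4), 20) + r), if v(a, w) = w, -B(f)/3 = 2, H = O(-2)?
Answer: √3570/140 ≈ 0.42678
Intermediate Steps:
O(V) = 8 (O(V) = 3 + 5 = 8)
H = 8
B(f) = -6 (B(f) = -3*2 = -6)
M(F, A) = -2*F/(5*(22 + A)) (M(F, A) = -(F + F)/(5*(A + 22)) = -2*F/(5*(22 + A)))
r = ⅛ (r = 1/8 = ⅛ ≈ 0.12500)
√(M(B(-4), 20) + r) = √(-2*(-6)/(110 + 5*20) + ⅛) = √(-2*(-6)/(110 + 100) + ⅛) = √(-2*(-6)/210 + ⅛) = √(-2*(-6)*1/210 + ⅛) = √(2/35 + ⅛) = √(51/280) = √3570/140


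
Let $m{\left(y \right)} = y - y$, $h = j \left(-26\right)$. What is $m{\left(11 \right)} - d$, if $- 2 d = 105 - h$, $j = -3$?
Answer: $\frac{27}{2} \approx 13.5$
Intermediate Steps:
$h = 78$ ($h = \left(-3\right) \left(-26\right) = 78$)
$m{\left(y \right)} = 0$
$d = - \frac{27}{2}$ ($d = - \frac{105 - 78}{2} = \left(- \frac{1}{2}\right) 27 = - \frac{27}{2} \approx -13.5$)
$m{\left(11 \right)} - d = 0 - - \frac{27}{2} = 0 + \frac{27}{2} = \frac{27}{2}$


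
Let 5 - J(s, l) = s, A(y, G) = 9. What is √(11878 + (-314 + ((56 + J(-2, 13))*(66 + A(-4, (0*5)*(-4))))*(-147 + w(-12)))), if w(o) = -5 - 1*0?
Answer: 2*I*√176659 ≈ 840.62*I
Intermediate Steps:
J(s, l) = 5 - s
w(o) = -5 (w(o) = -5 + 0 = -5)
√(11878 + (-314 + ((56 + J(-2, 13))*(66 + A(-4, (0*5)*(-4))))*(-147 + w(-12)))) = √(11878 + (-314 + ((56 + (5 - 1*(-2)))*(66 + 9))*(-147 - 5))) = √(11878 + (-314 + ((56 + (5 + 2))*75)*(-152))) = √(11878 + (-314 + ((56 + 7)*75)*(-152))) = √(11878 + (-314 + (63*75)*(-152))) = √(11878 + (-314 + 4725*(-152))) = √(11878 + (-314 - 718200)) = √(11878 - 718514) = √(-706636) = 2*I*√176659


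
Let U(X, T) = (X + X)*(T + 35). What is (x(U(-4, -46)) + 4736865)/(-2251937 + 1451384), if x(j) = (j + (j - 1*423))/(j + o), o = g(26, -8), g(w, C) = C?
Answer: -378948953/64044240 ≈ -5.9170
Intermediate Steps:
U(X, T) = 2*X*(35 + T) (U(X, T) = (2*X)*(35 + T) = 2*X*(35 + T))
o = -8
x(j) = (-423 + 2*j)/(-8 + j) (x(j) = (j + (j - 1*423))/(j - 8) = (j + (j - 423))/(-8 + j) = (j + (-423 + j))/(-8 + j) = (-423 + 2*j)/(-8 + j))
(x(U(-4, -46)) + 4736865)/(-2251937 + 1451384) = ((-423 + 2*(2*(-4)*(35 - 46)))/(-8 + 2*(-4)*(35 - 46)) + 4736865)/(-2251937 + 1451384) = ((-423 + 2*(2*(-4)*(-11)))/(-8 + 2*(-4)*(-11)) + 4736865)/(-800553) = ((-423 + 2*88)/(-8 + 88) + 4736865)*(-1/800553) = ((-423 + 176)/80 + 4736865)*(-1/800553) = ((1/80)*(-247) + 4736865)*(-1/800553) = (-247/80 + 4736865)*(-1/800553) = (378948953/80)*(-1/800553) = -378948953/64044240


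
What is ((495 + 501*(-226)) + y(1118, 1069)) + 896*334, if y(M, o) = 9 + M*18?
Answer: 206666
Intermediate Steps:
y(M, o) = 9 + 18*M
((495 + 501*(-226)) + y(1118, 1069)) + 896*334 = ((495 + 501*(-226)) + (9 + 18*1118)) + 896*334 = ((495 - 113226) + (9 + 20124)) + 299264 = (-112731 + 20133) + 299264 = -92598 + 299264 = 206666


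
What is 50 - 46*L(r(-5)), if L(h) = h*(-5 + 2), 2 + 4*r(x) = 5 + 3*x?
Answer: -364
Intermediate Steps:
r(x) = ¾ + 3*x/4 (r(x) = -½ + (5 + 3*x)/4 = -½ + (5/4 + 3*x/4) = ¾ + 3*x/4)
L(h) = -3*h (L(h) = h*(-3) = -3*h)
50 - 46*L(r(-5)) = 50 - (-138)*(¾ + (¾)*(-5)) = 50 - (-138)*(¾ - 15/4) = 50 - (-138)*(-3) = 50 - 46*9 = 50 - 414 = -364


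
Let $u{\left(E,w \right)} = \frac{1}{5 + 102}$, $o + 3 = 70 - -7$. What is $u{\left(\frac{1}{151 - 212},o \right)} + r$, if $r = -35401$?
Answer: $- \frac{3787906}{107} \approx -35401.0$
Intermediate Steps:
$o = 74$ ($o = -3 + \left(70 - -7\right) = -3 + \left(70 + 7\right) = -3 + 77 = 74$)
$u{\left(E,w \right)} = \frac{1}{107}$
$u{\left(\frac{1}{151 - 212},o \right)} + r = \frac{1}{107} - 35401 = - \frac{3787906}{107}$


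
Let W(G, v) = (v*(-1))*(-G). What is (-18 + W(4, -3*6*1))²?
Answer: 8100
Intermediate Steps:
W(G, v) = G*v (W(G, v) = (-v)*(-G) = G*v)
(-18 + W(4, -3*6*1))² = (-18 + 4*(-3*6*1))² = (-18 + 4*(-18*1))² = (-18 + 4*(-18))² = (-18 - 72)² = (-90)² = 8100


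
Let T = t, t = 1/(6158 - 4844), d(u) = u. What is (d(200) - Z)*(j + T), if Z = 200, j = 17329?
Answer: 0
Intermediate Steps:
t = 1/1314 ≈ 0.00076103
T = 1/1314 ≈ 0.00076103
(d(200) - Z)*(j + T) = (200 - 1*200)*(17329 + 1/1314) = (200 - 200)*(22770307/1314) = 0*(22770307/1314) = 0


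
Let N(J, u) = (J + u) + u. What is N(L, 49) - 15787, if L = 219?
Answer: -15470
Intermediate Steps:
N(J, u) = J + 2*u
N(L, 49) - 15787 = (219 + 2*49) - 15787 = (219 + 98) - 15787 = 317 - 15787 = -15470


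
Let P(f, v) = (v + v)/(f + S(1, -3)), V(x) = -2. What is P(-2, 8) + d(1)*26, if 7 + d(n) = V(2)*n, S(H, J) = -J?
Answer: -218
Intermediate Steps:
d(n) = -7 - 2*n
P(f, v) = 2*v/(3 + f) (P(f, v) = (v + v)/(f - 1*(-3)) = (2*v)/(f + 3) = (2*v)/(3 + f) = 2*v/(3 + f))
P(-2, 8) + d(1)*26 = 2*8/(3 - 2) + (-7 - 2*1)*26 = 2*8/1 + (-7 - 2)*26 = 2*8*1 - 9*26 = 16 - 234 = -218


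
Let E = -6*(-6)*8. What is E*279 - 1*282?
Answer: 80070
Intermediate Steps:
E = 288 (E = 36*8 = 288)
E*279 - 1*282 = 288*279 - 1*282 = 80352 - 282 = 80070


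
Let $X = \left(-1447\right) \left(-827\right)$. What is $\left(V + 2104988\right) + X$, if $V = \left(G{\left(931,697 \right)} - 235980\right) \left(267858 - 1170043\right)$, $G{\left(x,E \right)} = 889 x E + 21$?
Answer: $-520238087863683$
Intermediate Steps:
$X = 1196669$
$G{\left(x,E \right)} = 21 + 889 E x$ ($G{\left(x,E \right)} = 889 E x + 21 = 21 + 889 E x$)
$V = -520238091165340$ ($V = \left(\left(21 + 889 \cdot 697 \cdot 931\right) - 235980\right) \left(267858 - 1170043\right) = \left(\left(21 + 576878323\right) - 235980\right) \left(-902185\right) = \left(576878344 - 235980\right) \left(-902185\right) = 576642364 \left(-902185\right) = -520238091165340$)
$\left(V + 2104988\right) + X = \left(-520238091165340 + 2104988\right) + 1196669 = -520238089060352 + 1196669 = -520238087863683$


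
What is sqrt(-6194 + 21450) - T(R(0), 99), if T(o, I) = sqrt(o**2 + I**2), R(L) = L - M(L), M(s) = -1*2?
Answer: -sqrt(9805) + 2*sqrt(3814) ≈ 24.495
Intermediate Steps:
M(s) = -2
R(L) = 2 + L (R(L) = L - 1*(-2) = L + 2 = 2 + L)
T(o, I) = sqrt(I**2 + o**2)
sqrt(-6194 + 21450) - T(R(0), 99) = sqrt(-6194 + 21450) - sqrt(99**2 + (2 + 0)**2) = sqrt(15256) - sqrt(9801 + 2**2) = 2*sqrt(3814) - sqrt(9801 + 4) = 2*sqrt(3814) - sqrt(9805) = -sqrt(9805) + 2*sqrt(3814)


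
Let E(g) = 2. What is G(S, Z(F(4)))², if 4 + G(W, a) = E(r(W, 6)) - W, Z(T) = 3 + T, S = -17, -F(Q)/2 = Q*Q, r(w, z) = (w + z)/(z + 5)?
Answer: 225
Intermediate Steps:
r(w, z) = (w + z)/(5 + z)
F(Q) = -2*Q² (F(Q) = -2*Q*Q = -2*Q²)
G(W, a) = -2 - W (G(W, a) = -4 + (2 - W) = -2 - W)
G(S, Z(F(4)))² = (-2 - 1*(-17))² = (-2 + 17)² = 15² = 225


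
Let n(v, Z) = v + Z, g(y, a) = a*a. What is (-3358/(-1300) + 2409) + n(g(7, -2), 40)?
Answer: 1596129/650 ≈ 2455.6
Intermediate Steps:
g(y, a) = a²
n(v, Z) = Z + v
(-3358/(-1300) + 2409) + n(g(7, -2), 40) = (-3358/(-1300) + 2409) + (40 + (-2)²) = (-3358*(-1/1300) + 2409) + (40 + 4) = (1679/650 + 2409) + 44 = 1567529/650 + 44 = 1596129/650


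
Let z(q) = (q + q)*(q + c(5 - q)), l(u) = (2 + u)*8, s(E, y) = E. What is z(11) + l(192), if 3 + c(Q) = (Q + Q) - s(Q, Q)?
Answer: 1596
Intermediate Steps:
l(u) = 16 + 8*u
c(Q) = -3 + Q (c(Q) = -3 + ((Q + Q) - Q) = -3 + (2*Q - Q) = -3 + Q)
z(q) = 4*q (z(q) = (q + q)*(q + (-3 + (5 - q))) = (2*q)*(q + (2 - q)) = (2*q)*2 = 4*q)
z(11) + l(192) = 4*11 + (16 + 8*192) = 44 + (16 + 1536) = 44 + 1552 = 1596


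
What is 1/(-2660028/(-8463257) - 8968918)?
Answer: -8463257/75906255385898 ≈ -1.1150e-7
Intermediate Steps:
1/(-2660028/(-8463257) - 8968918) = 1/(-2660028*(-1/8463257) - 8968918) = 1/(2660028/8463257 - 8968918) = 1/(-75906255385898/8463257) = -8463257/75906255385898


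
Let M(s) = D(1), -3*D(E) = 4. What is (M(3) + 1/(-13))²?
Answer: 3025/1521 ≈ 1.9888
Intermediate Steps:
D(E) = -4/3 (D(E) = -⅓*4 = -4/3)
M(s) = -4/3
(M(3) + 1/(-13))² = (-4/3 + 1/(-13))² = (-4/3 - 1/13)² = (-55/39)² = 3025/1521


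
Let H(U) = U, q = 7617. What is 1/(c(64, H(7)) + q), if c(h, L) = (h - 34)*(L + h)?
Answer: 1/9747 ≈ 0.00010260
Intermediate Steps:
c(h, L) = (-34 + h)*(L + h)
1/(c(64, H(7)) + q) = 1/((64² - 34*7 - 34*64 + 7*64) + 7617) = 1/((4096 - 238 - 2176 + 448) + 7617) = 1/(2130 + 7617) = 1/9747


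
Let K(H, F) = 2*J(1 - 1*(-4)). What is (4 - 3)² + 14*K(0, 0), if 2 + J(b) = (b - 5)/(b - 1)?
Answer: -55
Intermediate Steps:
J(b) = -2 + (-5 + b)/(-1 + b) (J(b) = -2 + (b - 5)/(b - 1) = -2 + (-5 + b)/(-1 + b))
K(H, F) = -4 (K(H, F) = 2*((-3 - (1 - 1*(-4)))/(-1 + (1 - 1*(-4)))) = 2*((-3 - (1 + 4))/(-1 + (1 + 4))) = 2*((-3 - 1*5)/(-1 + 5)) = 2*((-3 - 5)/4) = 2*((¼)*(-8)) = 2*(-2) = -4)
(4 - 3)² + 14*K(0, 0) = (4 - 3)² + 14*(-4) = 1² - 56 = 1 - 56 = -55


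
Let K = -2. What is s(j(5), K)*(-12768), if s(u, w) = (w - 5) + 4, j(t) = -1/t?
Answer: 38304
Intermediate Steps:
s(u, w) = -1 + w (s(u, w) = (-5 + w) + 4 = -1 + w)
s(j(5), K)*(-12768) = (-1 - 2)*(-12768) = -3*(-12768) = 38304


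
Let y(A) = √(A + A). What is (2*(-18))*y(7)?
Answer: -36*√14 ≈ -134.70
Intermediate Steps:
y(A) = √2*√A (y(A) = √(2*A) = √2*√A)
(2*(-18))*y(7) = (2*(-18))*(√2*√7) = -36*√14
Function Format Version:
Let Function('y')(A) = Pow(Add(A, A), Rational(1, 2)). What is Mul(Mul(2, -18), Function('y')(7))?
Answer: Mul(-36, Pow(14, Rational(1, 2))) ≈ -134.70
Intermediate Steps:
Function('y')(A) = Mul(Pow(2, Rational(1, 2)), Pow(A, Rational(1, 2))) (Function('y')(A) = Pow(Mul(2, A), Rational(1, 2)) = Mul(Pow(2, Rational(1, 2)), Pow(A, Rational(1, 2))))
Mul(Mul(2, -18), Function('y')(7)) = Mul(Mul(2, -18), Mul(Pow(2, Rational(1, 2)), Pow(7, Rational(1, 2)))) = Mul(-36, Pow(14, Rational(1, 2)))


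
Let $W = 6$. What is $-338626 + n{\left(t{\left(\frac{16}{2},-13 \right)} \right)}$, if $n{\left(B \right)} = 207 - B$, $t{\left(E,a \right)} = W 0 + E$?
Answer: $-338427$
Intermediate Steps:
$t{\left(E,a \right)} = E$ ($t{\left(E,a \right)} = 6 \cdot 0 + E = 0 + E = E$)
$-338626 + n{\left(t{\left(\frac{16}{2},-13 \right)} \right)} = -338626 + \left(207 - \frac{16}{2}\right) = -338626 + \left(207 - 16 \cdot \frac{1}{2}\right) = -338626 + \left(207 - 8\right) = -338626 + 199 = -338427$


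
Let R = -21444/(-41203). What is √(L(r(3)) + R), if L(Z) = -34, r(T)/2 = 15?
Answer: I*√56837807974/41203 ≈ 5.7861*I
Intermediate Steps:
r(T) = 30 (r(T) = 2*15 = 30)
R = 21444/41203 (R = -21444*(-1/41203) = 21444/41203 ≈ 0.52045)
√(L(r(3)) + R) = √(-34 + 21444/41203) = √(-1379458/41203) = I*√56837807974/41203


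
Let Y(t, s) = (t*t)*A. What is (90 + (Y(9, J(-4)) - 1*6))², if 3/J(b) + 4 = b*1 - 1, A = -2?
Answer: 6084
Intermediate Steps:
J(b) = 3/(-5 + b) (J(b) = 3/(-4 + (b*1 - 1)) = 3/(-4 + (b - 1)) = 3/(-4 + (-1 + b)) = 3/(-5 + b))
Y(t, s) = -2*t² (Y(t, s) = (t*t)*(-2) = t²*(-2) = -2*t²)
(90 + (Y(9, J(-4)) - 1*6))² = (90 + (-2*9² - 1*6))² = (90 + (-2*81 - 6))² = (90 + (-162 - 6))² = (90 - 168)² = (-78)² = 6084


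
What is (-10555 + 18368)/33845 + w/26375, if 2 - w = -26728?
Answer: 44429789/35706475 ≈ 1.2443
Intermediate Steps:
w = 26730 (w = 2 - 1*(-26728) = 2 + 26728 = 26730)
(-10555 + 18368)/33845 + w/26375 = (-10555 + 18368)/33845 + 26730/26375 = 7813*(1/33845) + 26730*(1/26375) = 7813/33845 + 5346/5275 = 44429789/35706475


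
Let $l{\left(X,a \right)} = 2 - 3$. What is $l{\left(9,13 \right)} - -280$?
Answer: $279$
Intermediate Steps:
$l{\left(X,a \right)} = -1$
$l{\left(9,13 \right)} - -280 = -1 - -280 = -1 + 280 = 279$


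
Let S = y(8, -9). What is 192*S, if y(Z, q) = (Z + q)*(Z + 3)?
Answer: -2112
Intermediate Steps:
y(Z, q) = (3 + Z)*(Z + q) (y(Z, q) = (Z + q)*(3 + Z) = (3 + Z)*(Z + q))
S = -11 (S = 8² + 3*8 + 3*(-9) + 8*(-9) = 64 + 24 - 27 - 72 = -11)
192*S = 192*(-11) = -2112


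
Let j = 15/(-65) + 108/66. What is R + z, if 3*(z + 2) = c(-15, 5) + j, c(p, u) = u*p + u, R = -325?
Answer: -150092/429 ≈ -349.86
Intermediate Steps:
c(p, u) = u + p*u (c(p, u) = p*u + u = u + p*u)
j = 201/143 (j = 15*(-1/65) + 108*(1/66) = -3/13 + 18/11 = 201/143 ≈ 1.4056)
z = -10667/429 (z = -2 + (5*(1 - 15) + 201/143)/3 = -2 + (5*(-14) + 201/143)/3 = -2 + (-70 + 201/143)/3 = -2 + (⅓)*(-9809/143) = -2 - 9809/429 = -10667/429 ≈ -24.865)
R + z = -325 - 10667/429 = -150092/429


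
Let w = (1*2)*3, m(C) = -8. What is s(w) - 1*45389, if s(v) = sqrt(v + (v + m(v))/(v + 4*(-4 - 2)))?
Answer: -45389 + sqrt(55)/3 ≈ -45387.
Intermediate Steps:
w = 6 (w = 2*3 = 6)
s(v) = sqrt(v + (-8 + v)/(-24 + v)) (s(v) = sqrt(v + (v - 8)/(v + 4*(-4 - 2))) = sqrt(v + (-8 + v)/(v + 4*(-6))) = sqrt(v + (-8 + v)/(v - 24)) = sqrt(v + (-8 + v)/(-24 + v)))
s(w) - 1*45389 = sqrt((-8 + 6 + 6*(-24 + 6))/(-24 + 6)) - 1*45389 = sqrt((-8 + 6 + 6*(-18))/(-18)) - 45389 = sqrt(-(-8 + 6 - 108)/18) - 45389 = sqrt(-1/18*(-110)) - 45389 = sqrt(55/9) - 45389 = sqrt(55)/3 - 45389 = -45389 + sqrt(55)/3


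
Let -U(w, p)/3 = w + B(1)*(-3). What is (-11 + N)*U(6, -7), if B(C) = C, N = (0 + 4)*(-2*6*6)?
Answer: 2691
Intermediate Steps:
N = -288 (N = 4*(-12*6) = 4*(-72) = -288)
U(w, p) = 9 - 3*w (U(w, p) = -3*(w + 1*(-3)) = -3*(w - 3) = -3*(-3 + w) = 9 - 3*w)
(-11 + N)*U(6, -7) = (-11 - 288)*(9 - 3*6) = -299*(9 - 18) = -299*(-9) = 2691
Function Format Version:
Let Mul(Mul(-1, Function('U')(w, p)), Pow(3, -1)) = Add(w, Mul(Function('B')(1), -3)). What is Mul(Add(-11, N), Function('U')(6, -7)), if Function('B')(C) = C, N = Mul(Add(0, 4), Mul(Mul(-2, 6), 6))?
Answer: 2691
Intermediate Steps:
N = -288 (N = Mul(4, Mul(-12, 6)) = Mul(4, -72) = -288)
Function('U')(w, p) = Add(9, Mul(-3, w)) (Function('U')(w, p) = Mul(-3, Add(w, Mul(1, -3))) = Mul(-3, Add(w, -3)) = Mul(-3, Add(-3, w)) = Add(9, Mul(-3, w)))
Mul(Add(-11, N), Function('U')(6, -7)) = Mul(Add(-11, -288), Add(9, Mul(-3, 6))) = Mul(-299, Add(9, -18)) = Mul(-299, -9) = 2691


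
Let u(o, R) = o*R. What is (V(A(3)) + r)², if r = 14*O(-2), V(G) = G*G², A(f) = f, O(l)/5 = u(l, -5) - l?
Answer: 751689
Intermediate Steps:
u(o, R) = R*o
O(l) = -30*l (O(l) = 5*(-5*l - l) = 5*(-6*l) = -30*l)
V(G) = G³
r = 840 (r = 14*(-30*(-2)) = 14*60 = 840)
(V(A(3)) + r)² = (3³ + 840)² = (27 + 840)² = 867² = 751689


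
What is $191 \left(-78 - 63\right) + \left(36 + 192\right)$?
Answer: $-26703$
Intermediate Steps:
$191 \left(-78 - 63\right) + \left(36 + 192\right) = 191 \left(-141\right) + 228 = -26931 + 228 = -26703$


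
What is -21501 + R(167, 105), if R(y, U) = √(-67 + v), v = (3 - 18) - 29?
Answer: -21501 + I*√111 ≈ -21501.0 + 10.536*I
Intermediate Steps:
v = -44 (v = -15 - 29 = -44)
R(y, U) = I*√111 (R(y, U) = √(-67 - 44) = √(-111) = I*√111)
-21501 + R(167, 105) = -21501 + I*√111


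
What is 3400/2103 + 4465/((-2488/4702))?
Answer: -22071413545/2616132 ≈ -8436.7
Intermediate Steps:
3400/2103 + 4465/((-2488/4702)) = 3400*(1/2103) + 4465/((-2488*1/4702)) = 3400/2103 + 4465/(-1244/2351) = 3400/2103 + 4465*(-2351/1244) = 3400/2103 - 10497215/1244 = -22071413545/2616132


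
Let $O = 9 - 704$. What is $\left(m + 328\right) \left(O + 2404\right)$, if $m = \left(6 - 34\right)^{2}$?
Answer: $1900408$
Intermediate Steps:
$O = -695$ ($O = 9 - 704 = -695$)
$m = 784$ ($m = \left(-28\right)^{2} = 784$)
$\left(m + 328\right) \left(O + 2404\right) = \left(784 + 328\right) \left(-695 + 2404\right) = 1112 \cdot 1709 = 1900408$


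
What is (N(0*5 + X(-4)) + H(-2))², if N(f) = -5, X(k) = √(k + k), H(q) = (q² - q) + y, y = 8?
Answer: 81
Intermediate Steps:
H(q) = 8 + q² - q (H(q) = (q² - q) + 8 = 8 + q² - q)
X(k) = √2*√k (X(k) = √(2*k) = √2*√k)
(N(0*5 + X(-4)) + H(-2))² = (-5 + (8 + (-2)² - 1*(-2)))² = (-5 + (8 + 4 + 2))² = (-5 + 14)² = 9² = 81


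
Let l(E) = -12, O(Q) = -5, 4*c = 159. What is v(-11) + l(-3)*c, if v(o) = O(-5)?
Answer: -482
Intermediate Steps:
c = 159/4 (c = (¼)*159 = 159/4 ≈ 39.750)
v(o) = -5
v(-11) + l(-3)*c = -5 - 12*159/4 = -5 - 477 = -482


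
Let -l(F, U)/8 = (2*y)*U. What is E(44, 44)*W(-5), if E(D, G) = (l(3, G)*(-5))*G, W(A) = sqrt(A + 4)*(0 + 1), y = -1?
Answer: -154880*I ≈ -1.5488e+5*I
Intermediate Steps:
l(F, U) = 16*U (l(F, U) = -8*2*(-1)*U = -(-16)*U = 16*U)
W(A) = sqrt(4 + A) (W(A) = sqrt(4 + A)*1 = sqrt(4 + A))
E(D, G) = -80*G**2 (E(D, G) = ((16*G)*(-5))*G = (-80*G)*G = -80*G**2)
E(44, 44)*W(-5) = (-80*44**2)*sqrt(4 - 5) = (-80*1936)*sqrt(-1) = -154880*I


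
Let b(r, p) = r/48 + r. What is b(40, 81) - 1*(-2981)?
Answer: 18131/6 ≈ 3021.8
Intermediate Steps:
b(r, p) = 49*r/48 (b(r, p) = r*(1/48) + r = r/48 + r = 49*r/48)
b(40, 81) - 1*(-2981) = (49/48)*40 - 1*(-2981) = 245/6 + 2981 = 18131/6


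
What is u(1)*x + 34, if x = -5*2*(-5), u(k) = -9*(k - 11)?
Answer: 4534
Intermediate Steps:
u(k) = 99 - 9*k (u(k) = -9*(-11 + k) = 99 - 9*k)
x = 50 (x = -10*(-5) = 50)
u(1)*x + 34 = (99 - 9*1)*50 + 34 = (99 - 9)*50 + 34 = 90*50 + 34 = 4500 + 34 = 4534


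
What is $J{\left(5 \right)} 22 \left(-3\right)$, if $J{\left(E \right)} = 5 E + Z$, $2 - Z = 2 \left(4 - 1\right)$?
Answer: $-1386$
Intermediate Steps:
$Z = -4$ ($Z = 2 - 2 \left(4 - 1\right) = 2 - 2 \cdot 3 = 2 - 6 = -4$)
$J{\left(E \right)} = -4 + 5 E$ ($J{\left(E \right)} = 5 E - 4 = -4 + 5 E$)
$J{\left(5 \right)} 22 \left(-3\right) = \left(-4 + 5 \cdot 5\right) 22 \left(-3\right) = \left(-4 + 25\right) 22 \left(-3\right) = 21 \cdot 22 \left(-3\right) = 462 \left(-3\right) = -1386$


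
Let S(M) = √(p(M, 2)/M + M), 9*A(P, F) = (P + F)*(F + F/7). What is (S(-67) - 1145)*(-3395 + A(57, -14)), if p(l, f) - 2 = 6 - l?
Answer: 35773235/9 - 62486*I*√76447/603 ≈ 3.9748e+6 - 28651.0*I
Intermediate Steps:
p(l, f) = 8 - l (p(l, f) = 2 + (6 - l) = 8 - l)
A(P, F) = 8*F*(F + P)/63 (A(P, F) = ((P + F)*(F + F/7))/9 = ((F + P)*(F + F*(⅐)))/9 = ((F + P)*(F + F/7))/9 = ((F + P)*(8*F/7))/9 = (8*F*(F + P)/7)/9 = 8*F*(F + P)/63)
S(M) = √(M + (8 - M)/M) (S(M) = √((8 - M)/M + M) = √(M + (8 - M)/M))
(S(-67) - 1145)*(-3395 + A(57, -14)) = (√(-1 - 67 + 8/(-67)) - 1145)*(-3395 + (8/63)*(-14)*(-14 + 57)) = (√(-1 - 67 + 8*(-1/67)) - 1145)*(-3395 + (8/63)*(-14)*43) = (√(-1 - 67 - 8/67) - 1145)*(-3395 - 688/9) = (√(-4564/67) - 1145)*(-31243/9) = (2*I*√76447/67 - 1145)*(-31243/9) = (-1145 + 2*I*√76447/67)*(-31243/9) = 35773235/9 - 62486*I*√76447/603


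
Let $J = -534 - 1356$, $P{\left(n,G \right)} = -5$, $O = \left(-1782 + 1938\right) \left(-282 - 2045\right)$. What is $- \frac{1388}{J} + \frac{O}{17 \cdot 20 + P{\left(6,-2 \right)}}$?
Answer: $- \frac{13712554}{12663} \approx -1082.9$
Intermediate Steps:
$O = -363012$ ($O = 156 \left(-2327\right) = -363012$)
$J = -1890$
$- \frac{1388}{J} + \frac{O}{17 \cdot 20 + P{\left(6,-2 \right)}} = - \frac{1388}{-1890} - \frac{363012}{17 \cdot 20 - 5} = \left(-1388\right) \left(- \frac{1}{1890}\right) - \frac{363012}{340 - 5} = \frac{694}{945} - \frac{363012}{335} = - \frac{13712554}{12663}$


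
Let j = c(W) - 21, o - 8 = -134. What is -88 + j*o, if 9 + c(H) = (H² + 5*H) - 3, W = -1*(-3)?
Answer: 1046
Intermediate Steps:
o = -126 (o = 8 - 134 = -126)
W = 3
c(H) = -12 + H² + 5*H (c(H) = -9 + ((H² + 5*H) - 3) = -9 + (-3 + H² + 5*H) = -12 + H² + 5*H)
j = -9 (j = (-12 + 3² + 5*3) - 21 = (-12 + 9 + 15) - 21 = 12 - 21 = -9)
-88 + j*o = -88 - 9*(-126) = -88 + 1134 = 1046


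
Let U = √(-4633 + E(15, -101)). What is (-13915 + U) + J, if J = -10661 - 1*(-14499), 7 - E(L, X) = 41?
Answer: -10077 + I*√4667 ≈ -10077.0 + 68.315*I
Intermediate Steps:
E(L, X) = -34 (E(L, X) = 7 - 1*41 = 7 - 41 = -34)
J = 3838 (J = -10661 + 14499 = 3838)
U = I*√4667 (U = √(-4633 - 34) = √(-4667) = I*√4667 ≈ 68.315*I)
(-13915 + U) + J = (-13915 + I*√4667) + 3838 = -10077 + I*√4667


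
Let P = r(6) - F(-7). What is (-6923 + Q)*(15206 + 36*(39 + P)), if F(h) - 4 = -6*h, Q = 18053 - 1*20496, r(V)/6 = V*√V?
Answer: -140059164 - 12138336*√6 ≈ -1.6979e+8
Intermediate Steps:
r(V) = 6*V^(3/2) (r(V) = 6*(V*√V) = 6*V^(3/2))
Q = -2443 (Q = 18053 - 20496 = -2443)
F(h) = 4 - 6*h
P = -46 + 36*√6 (P = 6*6^(3/2) - (4 - 6*(-7)) = 6*(6*√6) - (4 + 42) = 36*√6 - 1*46 = 36*√6 - 46 = -46 + 36*√6 ≈ 42.182)
(-6923 + Q)*(15206 + 36*(39 + P)) = (-6923 - 2443)*(15206 + 36*(39 + (-46 + 36*√6))) = -9366*(15206 + 36*(-7 + 36*√6)) = -9366*(15206 + (-252 + 1296*√6)) = -9366*(14954 + 1296*√6) = -140059164 - 12138336*√6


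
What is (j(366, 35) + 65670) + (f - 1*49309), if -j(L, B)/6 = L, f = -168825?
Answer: -154660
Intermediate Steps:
j(L, B) = -6*L
(j(366, 35) + 65670) + (f - 1*49309) = (-6*366 + 65670) + (-168825 - 1*49309) = (-2196 + 65670) + (-168825 - 49309) = 63474 - 218134 = -154660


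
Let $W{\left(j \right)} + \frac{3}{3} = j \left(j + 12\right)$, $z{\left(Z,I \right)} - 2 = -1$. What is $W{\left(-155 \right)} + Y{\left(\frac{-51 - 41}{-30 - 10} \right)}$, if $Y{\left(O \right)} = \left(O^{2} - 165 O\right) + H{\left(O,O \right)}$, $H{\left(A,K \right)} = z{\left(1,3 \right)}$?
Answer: $\frac{2179079}{100} \approx 21791.0$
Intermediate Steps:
$z{\left(Z,I \right)} = 1$ ($z{\left(Z,I \right)} = 2 - 1 = 1$)
$H{\left(A,K \right)} = 1$
$W{\left(j \right)} = -1 + j \left(12 + j\right)$ ($W{\left(j \right)} = -1 + j \left(j + 12\right) = -1 + j \left(12 + j\right)$)
$Y{\left(O \right)} = 1 + O^{2} - 165 O$ ($Y{\left(O \right)} = \left(O^{2} - 165 O\right) + 1 = 1 + O^{2} - 165 O$)
$W{\left(-155 \right)} + Y{\left(\frac{-51 - 41}{-30 - 10} \right)} = \left(-1 + \left(-155\right)^{2} + 12 \left(-155\right)\right) + \left(1 + \left(\frac{-51 - 41}{-30 - 10}\right)^{2} - 165 \frac{-51 - 41}{-30 - 10}\right) = \left(-1 + 24025 - 1860\right) + \left(1 + \left(- \frac{92}{-40}\right)^{2} - 165 \left(- \frac{92}{-40}\right)\right) = 22164 + \left(1 + \left(\left(-92\right) \left(- \frac{1}{40}\right)\right)^{2} - 165 \left(\left(-92\right) \left(- \frac{1}{40}\right)\right)\right) = 22164 + \left(1 + \left(\frac{23}{10}\right)^{2} - \frac{759}{2}\right) = 22164 + \left(1 + \frac{529}{100} - \frac{759}{2}\right) = 22164 - \frac{37321}{100} = \frac{2179079}{100}$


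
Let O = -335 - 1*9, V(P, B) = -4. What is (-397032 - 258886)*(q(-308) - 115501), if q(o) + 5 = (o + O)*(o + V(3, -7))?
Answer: -57666998724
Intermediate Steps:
O = -344 (O = -335 - 9 = -344)
q(o) = -5 + (-344 + o)*(-4 + o) (q(o) = -5 + (o - 344)*(o - 4) = -5 + (-344 + o)*(-4 + o))
(-397032 - 258886)*(q(-308) - 115501) = (-397032 - 258886)*((1371 + (-308)² - 348*(-308)) - 115501) = -655918*((1371 + 94864 + 107184) - 115501) = -655918*(203419 - 115501) = -655918*87918 = -57666998724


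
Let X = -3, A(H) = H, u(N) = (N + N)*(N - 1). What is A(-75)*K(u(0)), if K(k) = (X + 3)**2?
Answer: 0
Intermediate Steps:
u(N) = 2*N*(-1 + N) (u(N) = (2*N)*(-1 + N) = 2*N*(-1 + N))
K(k) = 0 (K(k) = (-3 + 3)**2 = 0**2 = 0)
A(-75)*K(u(0)) = -75*0 = 0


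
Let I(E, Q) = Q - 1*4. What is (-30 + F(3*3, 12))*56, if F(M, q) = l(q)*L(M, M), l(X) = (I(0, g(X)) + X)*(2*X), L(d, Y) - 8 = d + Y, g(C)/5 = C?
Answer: 2374512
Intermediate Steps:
g(C) = 5*C
I(E, Q) = -4 + Q (I(E, Q) = Q - 4 = -4 + Q)
L(d, Y) = 8 + Y + d (L(d, Y) = 8 + (d + Y) = 8 + (Y + d) = 8 + Y + d)
l(X) = 2*X*(-4 + 6*X) (l(X) = ((-4 + 5*X) + X)*(2*X) = (-4 + 6*X)*(2*X) = 2*X*(-4 + 6*X))
F(M, q) = 4*q*(-2 + 3*q)*(8 + 2*M) (F(M, q) = (4*q*(-2 + 3*q))*(8 + M + M) = (4*q*(-2 + 3*q))*(8 + 2*M) = 4*q*(-2 + 3*q)*(8 + 2*M))
(-30 + F(3*3, 12))*56 = (-30 + 8*12*(-2 + 3*12)*(4 + 3*3))*56 = (-30 + 8*12*(-2 + 36)*(4 + 9))*56 = (-30 + 8*12*34*13)*56 = (-30 + 42432)*56 = 42402*56 = 2374512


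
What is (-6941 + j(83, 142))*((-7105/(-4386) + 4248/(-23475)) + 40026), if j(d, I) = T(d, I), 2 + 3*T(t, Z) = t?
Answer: -4749087344258293/17160225 ≈ -2.7675e+8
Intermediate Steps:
T(t, Z) = -⅔ + t/3
j(d, I) = -⅔ + d/3
(-6941 + j(83, 142))*((-7105/(-4386) + 4248/(-23475)) + 40026) = (-6941 + (-⅔ + (⅓)*83))*((-7105/(-4386) + 4248/(-23475)) + 40026) = (-6941 + (-⅔ + 83/3))*((-7105*(-1/4386) + 4248*(-1/23475)) + 40026) = (-6941 + 27)*((7105/4386 - 1416/7825) + 40026) = -6914*(49386049/34320450 + 40026) = -6914*1373759717749/34320450 = -4749087344258293/17160225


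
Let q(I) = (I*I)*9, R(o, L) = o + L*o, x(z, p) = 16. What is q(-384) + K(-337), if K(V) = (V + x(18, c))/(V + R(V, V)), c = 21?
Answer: 149823405759/112895 ≈ 1.3271e+6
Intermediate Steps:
K(V) = (16 + V)/(V + V*(1 + V)) (K(V) = (V + 16)/(V + V*(1 + V)) = (16 + V)/(V + V*(1 + V)))
q(I) = 9*I² (q(I) = I²*9 = 9*I²)
q(-384) + K(-337) = 9*(-384)² + (16 - 337)/((-337)*(2 - 337)) = 9*147456 - 1/337*(-321)/(-335) = 1327104 - 1/337*(-1/335)*(-321) = 1327104 - 321/112895 = 149823405759/112895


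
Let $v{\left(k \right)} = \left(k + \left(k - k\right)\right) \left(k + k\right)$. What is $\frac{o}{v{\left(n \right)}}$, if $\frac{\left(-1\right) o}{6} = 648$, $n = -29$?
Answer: $- \frac{1944}{841} \approx -2.3115$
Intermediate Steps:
$o = -3888$ ($o = \left(-6\right) 648 = -3888$)
$v{\left(k \right)} = 2 k^{2}$ ($v{\left(k \right)} = \left(k + 0\right) 2 k = k 2 k = 2 k^{2}$)
$\frac{o}{v{\left(n \right)}} = - \frac{3888}{2 \left(-29\right)^{2}} = - \frac{3888}{2 \cdot 841} = - \frac{3888}{1682} = \left(-3888\right) \frac{1}{1682} = - \frac{1944}{841}$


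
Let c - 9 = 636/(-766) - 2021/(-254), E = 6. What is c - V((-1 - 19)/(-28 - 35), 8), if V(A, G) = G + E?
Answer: 206861/97282 ≈ 2.1264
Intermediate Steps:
V(A, G) = 6 + G (V(A, G) = G + 6 = 6 + G)
c = 1568809/97282 (c = 9 + (636/(-766) - 2021/(-254)) = 9 + (636*(-1/766) - 2021*(-1/254)) = 9 + (-318/383 + 2021/254) = 9 + 693271/97282 = 1568809/97282 ≈ 16.126)
c - V((-1 - 19)/(-28 - 35), 8) = 1568809/97282 - (6 + 8) = 1568809/97282 - 1*14 = 1568809/97282 - 14 = 206861/97282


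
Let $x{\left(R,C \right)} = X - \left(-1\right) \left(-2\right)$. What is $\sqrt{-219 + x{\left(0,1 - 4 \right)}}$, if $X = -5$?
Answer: $i \sqrt{226} \approx 15.033 i$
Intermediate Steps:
$x{\left(R,C \right)} = -7$ ($x{\left(R,C \right)} = -5 - \left(-1\right) \left(-2\right) = -5 - 2 = -7$)
$\sqrt{-219 + x{\left(0,1 - 4 \right)}} = \sqrt{-219 - 7} = \sqrt{-226} = i \sqrt{226}$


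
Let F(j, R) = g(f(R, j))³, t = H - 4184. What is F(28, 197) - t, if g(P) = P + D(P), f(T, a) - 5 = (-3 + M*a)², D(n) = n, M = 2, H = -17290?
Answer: 178263454626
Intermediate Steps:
t = -21474 (t = -17290 - 4184 = -21474)
f(T, a) = 5 + (-3 + 2*a)²
g(P) = 2*P (g(P) = P + P = 2*P)
F(j, R) = (10 + 2*(-3 + 2*j)²)³ (F(j, R) = (2*(5 + (-3 + 2*j)²))³ = (10 + 2*(-3 + 2*j)²)³)
F(28, 197) - t = 8*(5 + (-3 + 2*28)²)³ - 1*(-21474) = 8*(5 + (-3 + 56)²)³ + 21474 = 8*(5 + 53²)³ + 21474 = 8*(5 + 2809)³ + 21474 = 8*2814³ + 21474 = 8*22282929144 + 21474 = 178263433152 + 21474 = 178263454626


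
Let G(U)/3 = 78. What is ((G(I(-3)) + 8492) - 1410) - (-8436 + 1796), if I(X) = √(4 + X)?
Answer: 13956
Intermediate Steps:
G(U) = 234 (G(U) = 3*78 = 234)
((G(I(-3)) + 8492) - 1410) - (-8436 + 1796) = ((234 + 8492) - 1410) - (-8436 + 1796) = (8726 - 1410) - 1*(-6640) = 7316 + 6640 = 13956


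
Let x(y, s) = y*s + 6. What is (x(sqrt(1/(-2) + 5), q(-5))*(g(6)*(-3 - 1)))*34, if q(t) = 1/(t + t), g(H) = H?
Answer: -4896 + 612*sqrt(2)/5 ≈ -4722.9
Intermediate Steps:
q(t) = 1/(2*t)
x(y, s) = 6 + s*y (x(y, s) = s*y + 6 = 6 + s*y)
(x(sqrt(1/(-2) + 5), q(-5))*(g(6)*(-3 - 1)))*34 = ((6 + ((1/2)/(-5))*sqrt(1/(-2) + 5))*(6*(-3 - 1)))*34 = ((6 + ((1/2)*(-1/5))*sqrt(-1/2 + 5))*(6*(-4)))*34 = ((6 - 3*sqrt(2)/20)*(-24))*34 = (-144 + 18*sqrt(2)/5)*34 = -4896 + 612*sqrt(2)/5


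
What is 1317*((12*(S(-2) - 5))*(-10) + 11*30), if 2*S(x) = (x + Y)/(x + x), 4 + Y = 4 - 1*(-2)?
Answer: 1224810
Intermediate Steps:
Y = 2 (Y = -4 + (4 - 1*(-2)) = -4 + (4 + 2) = -4 + 6 = 2)
S(x) = (2 + x)/(4*x) (S(x) = ((x + 2)/(x + x))/2 = ((2 + x)/((2*x)))/2 = ((2 + x)*(1/(2*x)))/2 = ((2 + x)/(2*x))/2 = (2 + x)/(4*x))
1317*((12*(S(-2) - 5))*(-10) + 11*30) = 1317*((12*((1/4)*(2 - 2)/(-2) - 5))*(-10) + 11*30) = 1317*((12*((1/4)*(-1/2)*0 - 5))*(-10) + 330) = 1317*((12*(0 - 5))*(-10) + 330) = 1317*((12*(-5))*(-10) + 330) = 1317*(-60*(-10) + 330) = 1317*(600 + 330) = 1317*930 = 1224810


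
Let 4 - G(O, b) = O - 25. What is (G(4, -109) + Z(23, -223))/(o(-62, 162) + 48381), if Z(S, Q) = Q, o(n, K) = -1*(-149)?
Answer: -99/24265 ≈ -0.0040800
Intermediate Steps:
o(n, K) = 149
G(O, b) = 29 - O (G(O, b) = 4 - (O - 25) = 4 - (-25 + O) = 4 + (25 - O) = 29 - O)
(G(4, -109) + Z(23, -223))/(o(-62, 162) + 48381) = ((29 - 1*4) - 223)/(149 + 48381) = ((29 - 4) - 223)/48530 = (25 - 223)*(1/48530) = -198*1/48530 = -99/24265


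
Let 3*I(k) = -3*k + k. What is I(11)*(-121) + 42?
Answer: 2788/3 ≈ 929.33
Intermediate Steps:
I(k) = -2*k/3 (I(k) = (-3*k + k)/3 = (-2*k)/3 = -2*k/3)
I(11)*(-121) + 42 = -⅔*11*(-121) + 42 = -22/3*(-121) + 42 = 2662/3 + 42 = 2788/3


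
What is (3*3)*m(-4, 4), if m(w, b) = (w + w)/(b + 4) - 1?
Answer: -18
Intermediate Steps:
m(w, b) = -1 + 2*w/(4 + b) (m(w, b) = (2*w)/(4 + b) - 1 = 2*w/(4 + b) - 1 = -1 + 2*w/(4 + b))
(3*3)*m(-4, 4) = (3*3)*((-4 - 1*4 + 2*(-4))/(4 + 4)) = 9*((-4 - 4 - 8)/8) = 9*((1/8)*(-16)) = 9*(-2) = -18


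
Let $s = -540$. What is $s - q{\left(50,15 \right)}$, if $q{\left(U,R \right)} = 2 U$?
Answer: $-640$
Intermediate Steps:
$s - q{\left(50,15 \right)} = -540 - 2 \cdot 50 = -540 - 100 = -640$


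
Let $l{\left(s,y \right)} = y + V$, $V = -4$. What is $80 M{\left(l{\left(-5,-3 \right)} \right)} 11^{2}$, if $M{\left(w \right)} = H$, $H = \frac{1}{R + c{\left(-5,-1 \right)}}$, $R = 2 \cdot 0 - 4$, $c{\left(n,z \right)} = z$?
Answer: $-1936$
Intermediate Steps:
$R = -4$ ($R = 0 - 4 = -4$)
$l{\left(s,y \right)} = -4 + y$ ($l{\left(s,y \right)} = y - 4 = -4 + y$)
$H = - \frac{1}{5}$ ($H = \frac{1}{-4 - 1} = \frac{1}{-5} = - \frac{1}{5} \approx -0.2$)
$M{\left(w \right)} = - \frac{1}{5}$
$80 M{\left(l{\left(-5,-3 \right)} \right)} 11^{2} = 80 \left(- \frac{1}{5}\right) 11^{2} = \left(-16\right) 121 = -1936$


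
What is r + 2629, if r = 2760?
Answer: 5389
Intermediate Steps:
r + 2629 = 2760 + 2629 = 5389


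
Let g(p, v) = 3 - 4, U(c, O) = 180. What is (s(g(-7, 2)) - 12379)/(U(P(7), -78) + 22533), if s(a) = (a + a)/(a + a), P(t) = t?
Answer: -4126/7571 ≈ -0.54497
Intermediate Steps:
g(p, v) = -1
s(a) = 1 (s(a) = (2*a)/((2*a)) = (2*a)*(1/(2*a)) = 1)
(s(g(-7, 2)) - 12379)/(U(P(7), -78) + 22533) = (1 - 12379)/(180 + 22533) = -12378/22713 = -12378*1/22713 = -4126/7571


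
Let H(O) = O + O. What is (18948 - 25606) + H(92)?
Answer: -6474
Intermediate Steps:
H(O) = 2*O
(18948 - 25606) + H(92) = (18948 - 25606) + 2*92 = -6658 + 184 = -6474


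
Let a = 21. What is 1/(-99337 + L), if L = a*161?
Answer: -1/95956 ≈ -1.0421e-5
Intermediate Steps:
L = 3381 (L = 21*161 = 3381)
1/(-99337 + L) = 1/(-99337 + 3381) = 1/(-95956) = -1/95956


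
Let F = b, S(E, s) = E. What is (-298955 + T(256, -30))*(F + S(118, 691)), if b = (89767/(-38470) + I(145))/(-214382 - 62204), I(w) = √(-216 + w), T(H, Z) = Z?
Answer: -75078193511434619/2128052684 + 298985*I*√71/276586 ≈ -3.528e+7 + 9.1085*I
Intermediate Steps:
b = 89767/10640263420 - I*√71/276586 (b = (89767/(-38470) + √(-216 + 145))/(-214382 - 62204) = (89767*(-1/38470) + √(-71))/(-276586) = (-89767/38470 + I*√71)*(-1/276586) = 89767/10640263420 - I*√71/276586 ≈ 8.4365e-6 - 3.0465e-5*I)
F = 89767/10640263420 - I*√71/276586 ≈ 8.4365e-6 - 3.0465e-5*I
(-298955 + T(256, -30))*(F + S(118, 691)) = (-298955 - 30)*((89767/10640263420 - I*√71/276586) + 118) = -298985*(1255551173327/10640263420 - I*√71/276586) = -75078193511434619/2128052684 + 298985*I*√71/276586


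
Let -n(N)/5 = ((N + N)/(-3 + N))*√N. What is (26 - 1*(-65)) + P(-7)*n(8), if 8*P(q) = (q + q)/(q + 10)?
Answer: 91 + 56*√2/3 ≈ 117.40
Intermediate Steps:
n(N) = -10*N^(3/2)/(-3 + N) (n(N) = -5*(N + N)/(-3 + N)*√N = -5*(2*N)/(-3 + N)*√N = -5*2*N/(-3 + N)*√N = -10*N^(3/2)/(-3 + N))
P(q) = q/(4*(10 + q)) (P(q) = ((q + q)/(q + 10))/8 = ((2*q)/(10 + q))/8 = (2*q/(10 + q))/8 = q/(4*(10 + q)))
(26 - 1*(-65)) + P(-7)*n(8) = (26 - 1*(-65)) + ((¼)*(-7)/(10 - 7))*(-10*8^(3/2)/(-3 + 8)) = (26 + 65) + ((¼)*(-7)/3)*(-10*16*√2/5) = 91 + ((¼)*(-7)*(⅓))*(-10*16*√2*⅕) = 91 - (-56)*√2/3 = 91 + 56*√2/3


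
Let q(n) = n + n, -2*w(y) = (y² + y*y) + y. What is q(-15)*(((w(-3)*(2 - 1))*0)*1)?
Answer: 0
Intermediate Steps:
w(y) = -y² - y/2 (w(y) = -((y² + y*y) + y)/2 = -((y² + y²) + y)/2 = -(2*y² + y)/2 = -(y + 2*y²)/2 = -y² - y/2)
q(n) = 2*n
q(-15)*(((w(-3)*(2 - 1))*0)*1) = (2*(-15))*((((-1*(-3)*(½ - 3))*(2 - 1))*0)*1) = -30*(-1*(-3)*(-5/2)*1)*0 = -30*-15/2*1*0 = -30*(-15/2*0) = -0 = -30*0 = 0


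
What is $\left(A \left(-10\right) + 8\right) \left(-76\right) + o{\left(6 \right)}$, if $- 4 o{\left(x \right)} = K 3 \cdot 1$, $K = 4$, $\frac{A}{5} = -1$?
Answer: $-4411$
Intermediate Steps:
$A = -5$ ($A = 5 \left(-1\right) = -5$)
$o{\left(x \right)} = -3$ ($o{\left(x \right)} = - \frac{4 \cdot 3 \cdot 1}{4} = - \frac{12 \cdot 1}{4} = \left(- \frac{1}{4}\right) 12 = -3$)
$\left(A \left(-10\right) + 8\right) \left(-76\right) + o{\left(6 \right)} = \left(\left(-5\right) \left(-10\right) + 8\right) \left(-76\right) - 3 = \left(50 + 8\right) \left(-76\right) - 3 = 58 \left(-76\right) - 3 = -4408 - 3 = -4411$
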